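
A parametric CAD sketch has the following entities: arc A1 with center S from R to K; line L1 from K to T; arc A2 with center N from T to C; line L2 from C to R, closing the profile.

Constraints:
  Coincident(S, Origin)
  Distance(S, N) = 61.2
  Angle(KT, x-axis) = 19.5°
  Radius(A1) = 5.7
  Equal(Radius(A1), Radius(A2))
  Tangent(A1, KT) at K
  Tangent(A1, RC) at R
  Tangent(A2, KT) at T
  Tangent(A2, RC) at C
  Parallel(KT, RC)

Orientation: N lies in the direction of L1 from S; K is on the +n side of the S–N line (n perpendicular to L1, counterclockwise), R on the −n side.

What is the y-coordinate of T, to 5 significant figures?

25.802

Tangency of A1 to both parallel lines with radius 5.7 puts K and R at S ± 5.7·n: K = (-1.9027, 5.3731), R = (1.9027, -5.3731). Equal radii place T and C the same way about N: T = N + 5.7·n = (55.787, 25.802), C = N − 5.7·n = (59.592, 15.056). So T.y = 25.802.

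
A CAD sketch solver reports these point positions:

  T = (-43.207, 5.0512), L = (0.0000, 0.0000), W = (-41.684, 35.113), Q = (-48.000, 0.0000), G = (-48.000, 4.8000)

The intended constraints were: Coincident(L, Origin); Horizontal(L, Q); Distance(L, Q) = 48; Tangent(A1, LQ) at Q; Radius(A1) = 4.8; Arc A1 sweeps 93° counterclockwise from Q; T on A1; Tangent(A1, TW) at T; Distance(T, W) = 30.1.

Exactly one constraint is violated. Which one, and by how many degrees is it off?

Tangent(A1, TW) at T — off by 5.90°.

L = (0.00, 0.00) ✓; L.y = 0.00, Q.y = 0.00 ✓; |LQ| = 48.00 ✓; ∠(GQ, QL) = 90.00° ✓; |GQ| = 4.800 ✓; bearing(G→T) − bearing(G→Q) = 93.00° ✓; |GT| = 4.800 ✓; ∠(GT, TW) = 95.90° ✗; |TW| = 30.10 ✓.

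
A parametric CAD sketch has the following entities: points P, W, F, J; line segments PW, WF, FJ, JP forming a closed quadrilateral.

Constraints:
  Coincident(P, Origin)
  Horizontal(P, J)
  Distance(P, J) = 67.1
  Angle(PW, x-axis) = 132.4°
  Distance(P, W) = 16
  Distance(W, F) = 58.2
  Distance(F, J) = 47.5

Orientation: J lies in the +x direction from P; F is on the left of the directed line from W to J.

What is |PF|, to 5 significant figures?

56.457

Checks: |WF| = 58.20 ✓; |FJ| = 47.50 ✓.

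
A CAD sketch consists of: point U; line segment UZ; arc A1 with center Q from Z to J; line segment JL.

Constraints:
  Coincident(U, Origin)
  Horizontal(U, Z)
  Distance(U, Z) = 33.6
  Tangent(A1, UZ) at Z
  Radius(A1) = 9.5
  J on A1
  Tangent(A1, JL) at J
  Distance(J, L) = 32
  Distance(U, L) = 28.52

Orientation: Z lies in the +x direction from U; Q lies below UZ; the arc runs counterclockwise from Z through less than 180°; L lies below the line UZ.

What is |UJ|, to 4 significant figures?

26.54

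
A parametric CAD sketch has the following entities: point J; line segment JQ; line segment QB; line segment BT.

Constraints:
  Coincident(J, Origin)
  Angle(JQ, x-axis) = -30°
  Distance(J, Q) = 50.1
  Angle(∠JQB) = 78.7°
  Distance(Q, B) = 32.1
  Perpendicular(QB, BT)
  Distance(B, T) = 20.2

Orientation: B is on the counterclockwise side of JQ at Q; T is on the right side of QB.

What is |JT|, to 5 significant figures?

72.822

J is at the origin; JQ runs at -30.0° with length 50.1, so Q = 50.1·(cos -30.0°, sin -30.0°) = (43.388, -25.050). ∠JQB = 78.7°, so QB runs at -30.0° + (180° − 78.7°) = 71.300° from the x-axis; with |QB| = 32.1, B = Q + 32.1·(cos 71.300°, sin 71.300°) = (53.680, 5.3554). QB ⟂ BT; with |BT| = 20.2 on the right of QB, T = B + 20.2·(0.94721, -0.32061) = (72.813, -1.1209). Then |JT| = |T − J| = 72.822.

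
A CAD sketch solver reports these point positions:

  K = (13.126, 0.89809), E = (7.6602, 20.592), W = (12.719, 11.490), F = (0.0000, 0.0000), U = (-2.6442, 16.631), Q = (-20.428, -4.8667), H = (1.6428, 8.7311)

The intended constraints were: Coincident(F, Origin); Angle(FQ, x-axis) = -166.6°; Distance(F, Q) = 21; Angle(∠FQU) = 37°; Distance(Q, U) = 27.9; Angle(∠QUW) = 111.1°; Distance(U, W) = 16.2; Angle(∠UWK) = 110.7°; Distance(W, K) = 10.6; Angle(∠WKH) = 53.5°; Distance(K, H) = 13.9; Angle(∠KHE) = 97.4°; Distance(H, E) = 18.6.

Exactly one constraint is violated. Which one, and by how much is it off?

Distance(H, E) = 18.6 — off by 5.30.

F = (0.00, 0.00) ✓; FQ at -166.6° ✓; |FQ| = 21.00 ✓; ∠FQU = 37.00° ✓; |QU| = 27.90 ✓; ∠QUW = 111.1° ✓; |UW| = 16.20 ✓; ∠UWK = 110.7° ✓; |WK| = 10.60 ✓; ∠WKH = 53.50° ✓; |KH| = 13.90 ✓; ∠KHE = 97.40° ✓; |HE| = 13.30 ✗.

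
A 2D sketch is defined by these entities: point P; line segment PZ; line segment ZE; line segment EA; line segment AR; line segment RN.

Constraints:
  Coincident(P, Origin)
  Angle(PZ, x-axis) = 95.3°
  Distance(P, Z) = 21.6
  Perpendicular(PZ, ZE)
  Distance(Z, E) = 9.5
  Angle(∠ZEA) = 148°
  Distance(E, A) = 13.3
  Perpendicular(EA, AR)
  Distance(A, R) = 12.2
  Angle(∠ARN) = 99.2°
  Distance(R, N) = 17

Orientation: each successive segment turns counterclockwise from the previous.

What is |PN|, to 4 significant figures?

10.88

P is at the origin; PZ runs at 95.3° with length 21.6, so Z = (-1.995, 21.51). PZ ⟂ ZE, so ZE runs at -174.7°; with |ZE| = 9.5, E = (-11.45, 20.63). ∠ZEA = 148.0° gives EA at -142.7° from the x-axis; with |EA| = 13.3, A = (-22.03, 12.57). EA is perpendicular to AR, so AR runs at -52.70°; with |AR| = 12.2, R = (-14.64, 2.866). ∠ARN = 99.2° gives RN at 28.10° from the x-axis; with |RN| = 17.0, N = (0.3548, 10.87). Then |PN| = |N − P| = 10.88.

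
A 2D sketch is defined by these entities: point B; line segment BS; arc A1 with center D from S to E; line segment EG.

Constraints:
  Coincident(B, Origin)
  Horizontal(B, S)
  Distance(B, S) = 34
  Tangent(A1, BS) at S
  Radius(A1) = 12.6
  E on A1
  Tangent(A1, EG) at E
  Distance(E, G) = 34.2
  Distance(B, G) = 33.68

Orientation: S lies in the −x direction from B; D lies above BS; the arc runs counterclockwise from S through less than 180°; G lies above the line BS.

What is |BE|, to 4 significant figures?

24.27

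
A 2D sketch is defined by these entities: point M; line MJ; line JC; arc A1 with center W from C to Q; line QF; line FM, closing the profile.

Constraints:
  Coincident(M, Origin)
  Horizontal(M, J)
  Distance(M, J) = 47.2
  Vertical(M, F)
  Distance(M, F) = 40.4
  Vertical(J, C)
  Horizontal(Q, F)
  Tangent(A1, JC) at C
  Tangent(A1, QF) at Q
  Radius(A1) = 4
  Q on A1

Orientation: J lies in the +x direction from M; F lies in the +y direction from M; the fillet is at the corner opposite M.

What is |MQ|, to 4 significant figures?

59.15

M is at the origin; MJ is horizontal with |MJ| = 47.2 and J on the +x side, so J = (47.20, 0.000). M and F share the same x with |MF| = 40.4 and F on the +y side, so F = (0.000, 40.40). The virtual corner opposite M is at (47.20, 40.40). Since A1 is tangent to JC there, WC ⟂ JC and A1 meets QF tangentially, so WQ is at right angles to QF, with radius 4.0, so the center W sits 4.0 in from both sides at W = (43.20, 36.40). That places the tangent points at C = (47.20, 36.40) on JC and Q = (43.20, 40.40) on QF. Then |MQ| = |Q − M| = 59.15.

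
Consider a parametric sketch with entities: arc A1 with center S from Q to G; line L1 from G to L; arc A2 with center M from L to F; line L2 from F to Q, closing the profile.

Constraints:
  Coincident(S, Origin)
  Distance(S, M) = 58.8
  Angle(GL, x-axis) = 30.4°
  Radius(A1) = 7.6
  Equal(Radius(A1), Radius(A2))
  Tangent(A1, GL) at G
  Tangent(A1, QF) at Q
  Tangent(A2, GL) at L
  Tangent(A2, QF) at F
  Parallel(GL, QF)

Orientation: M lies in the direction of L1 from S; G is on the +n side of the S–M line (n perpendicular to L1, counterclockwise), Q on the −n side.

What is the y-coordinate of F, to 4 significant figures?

23.20

Tangency of A1 to both parallel lines with radius 7.6 puts G and Q at S ± 7.6·n: G = (-3.846, 6.555), Q = (3.846, -6.555). Equal radii place L and F the same way about M: L = M + 7.6·n = (46.87, 36.31), F = M − 7.6·n = (54.56, 23.20). So F.y = 23.20.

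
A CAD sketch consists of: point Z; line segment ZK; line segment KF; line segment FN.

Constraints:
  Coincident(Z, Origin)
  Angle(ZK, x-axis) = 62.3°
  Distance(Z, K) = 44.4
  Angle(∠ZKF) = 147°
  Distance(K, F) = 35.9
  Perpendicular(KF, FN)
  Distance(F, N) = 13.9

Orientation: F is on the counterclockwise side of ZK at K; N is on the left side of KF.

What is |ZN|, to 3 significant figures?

73.9

∠ZKF = 147.0°, so KF runs at 62.3° + (180° − 147.0°) = 95.3° from the x-axis; with |KF| = 35.9, F = K + 35.9·(cos 95.3°, sin 95.3°) = (17.3, 75.1). The perpendicularity gives FN at right angles to KF; with |FN| = 13.9 on the left of KF, N = F + 13.9·(-0.996, -0.0924) = (3.48, 73.8). Then |ZN| = |N − Z| = 73.9.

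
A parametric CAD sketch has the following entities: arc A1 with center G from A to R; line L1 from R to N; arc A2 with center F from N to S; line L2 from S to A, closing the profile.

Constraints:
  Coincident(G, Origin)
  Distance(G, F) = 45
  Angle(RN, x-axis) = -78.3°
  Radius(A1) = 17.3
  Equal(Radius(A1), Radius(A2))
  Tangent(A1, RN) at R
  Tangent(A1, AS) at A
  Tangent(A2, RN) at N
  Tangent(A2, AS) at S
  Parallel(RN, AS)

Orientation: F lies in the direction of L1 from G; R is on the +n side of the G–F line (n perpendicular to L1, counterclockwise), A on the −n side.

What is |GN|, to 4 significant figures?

48.21

The slot axis is L1's direction at -78.3°, so u = (cos -78.3°, sin -78.3°) = (0.2028, -0.9792) and n = (−sin -78.3°, cos -78.3°) = (0.9792, 0.2028). G is at the origin and F lies 45.0 along u from G, so F = 45.0·u = (9.125, -44.07). Tangency of A1 to both parallel lines with radius 17.3 puts R and A at G ± 17.3·n: R = (16.94, 3.508), A = (-16.94, -3.508). Equal radii place N and S the same way about F: N = F + 17.3·n = (26.07, -40.56), S = F − 17.3·n = (-7.815, -47.57). Then |GN| = |N − G| = 48.21.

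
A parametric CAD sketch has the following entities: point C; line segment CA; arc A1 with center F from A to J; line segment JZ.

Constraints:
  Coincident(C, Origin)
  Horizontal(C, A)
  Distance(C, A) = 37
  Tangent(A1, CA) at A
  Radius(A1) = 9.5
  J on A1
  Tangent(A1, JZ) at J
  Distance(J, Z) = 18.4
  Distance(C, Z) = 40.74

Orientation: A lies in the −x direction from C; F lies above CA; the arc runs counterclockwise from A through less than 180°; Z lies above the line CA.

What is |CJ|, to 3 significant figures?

29.4

Checks: |FJ| = 9.500 ✓; ∠(FJ, JZ) = 90.00° ✓; |JZ| = 18.40 ✓; |CZ| = 40.74 ✓.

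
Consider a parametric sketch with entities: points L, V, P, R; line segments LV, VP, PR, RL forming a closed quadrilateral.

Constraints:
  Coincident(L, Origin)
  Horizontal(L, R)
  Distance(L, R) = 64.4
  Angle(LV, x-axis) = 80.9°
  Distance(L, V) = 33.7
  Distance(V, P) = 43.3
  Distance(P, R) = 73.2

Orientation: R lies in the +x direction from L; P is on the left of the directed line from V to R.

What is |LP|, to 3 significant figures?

74.2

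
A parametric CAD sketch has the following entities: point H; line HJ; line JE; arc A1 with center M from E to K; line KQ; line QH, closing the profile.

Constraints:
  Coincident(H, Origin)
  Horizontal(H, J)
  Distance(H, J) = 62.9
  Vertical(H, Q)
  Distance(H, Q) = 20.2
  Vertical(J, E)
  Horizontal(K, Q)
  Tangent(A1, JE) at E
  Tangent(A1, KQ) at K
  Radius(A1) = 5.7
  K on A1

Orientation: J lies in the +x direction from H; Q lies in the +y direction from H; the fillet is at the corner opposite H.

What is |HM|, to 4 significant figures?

59.01

H is at the origin; H and J share the same y with |HJ| = 62.9 and J on the +x side, so J = (62.90, 0.000). H and Q share the same x with |HQ| = 20.2 and Q on the +y side, so Q = (0.000, 20.20). The virtual corner opposite H is at (62.90, 20.20). A1 meets JE tangentially, so ME is at right angles to JE and the tangent condition forces MK to be normal to KQ, with radius 5.7, so the center M sits 5.7 in from both sides at M = (57.20, 14.50). Then |HM| = |M − H| = 59.01.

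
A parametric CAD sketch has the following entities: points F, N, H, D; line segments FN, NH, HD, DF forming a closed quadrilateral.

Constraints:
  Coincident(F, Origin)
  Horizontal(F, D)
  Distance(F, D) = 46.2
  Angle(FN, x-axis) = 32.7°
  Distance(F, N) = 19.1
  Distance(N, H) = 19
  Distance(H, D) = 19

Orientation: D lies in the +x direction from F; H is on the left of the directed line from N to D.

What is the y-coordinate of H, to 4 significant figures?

14.97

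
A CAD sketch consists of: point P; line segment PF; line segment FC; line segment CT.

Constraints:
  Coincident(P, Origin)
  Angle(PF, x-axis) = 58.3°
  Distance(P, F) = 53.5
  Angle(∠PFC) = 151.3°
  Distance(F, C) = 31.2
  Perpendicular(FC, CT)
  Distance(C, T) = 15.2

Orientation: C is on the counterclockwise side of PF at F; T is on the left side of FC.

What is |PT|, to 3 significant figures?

78.8

∠PFC = 151.3°, so FC runs at 58.3° + (180° − 151.3°) = 87.0° from the x-axis; with |FC| = 31.2, C = F + 31.2·(cos 87.0°, sin 87.0°) = (29.7, 76.7). FC is perpendicular to CT; with |CT| = 15.2 on the left of FC, T = C + 15.2·(-0.999, 0.0523) = (14.6, 77.5). Then |PT| = |T − P| = 78.8.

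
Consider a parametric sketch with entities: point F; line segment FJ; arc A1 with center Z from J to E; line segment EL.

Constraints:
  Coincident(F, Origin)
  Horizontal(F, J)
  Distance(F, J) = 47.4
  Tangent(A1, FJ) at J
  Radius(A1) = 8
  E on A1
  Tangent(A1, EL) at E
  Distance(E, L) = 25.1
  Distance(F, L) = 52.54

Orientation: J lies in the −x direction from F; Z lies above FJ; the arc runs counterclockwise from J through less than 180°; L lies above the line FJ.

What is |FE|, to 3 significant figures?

40.3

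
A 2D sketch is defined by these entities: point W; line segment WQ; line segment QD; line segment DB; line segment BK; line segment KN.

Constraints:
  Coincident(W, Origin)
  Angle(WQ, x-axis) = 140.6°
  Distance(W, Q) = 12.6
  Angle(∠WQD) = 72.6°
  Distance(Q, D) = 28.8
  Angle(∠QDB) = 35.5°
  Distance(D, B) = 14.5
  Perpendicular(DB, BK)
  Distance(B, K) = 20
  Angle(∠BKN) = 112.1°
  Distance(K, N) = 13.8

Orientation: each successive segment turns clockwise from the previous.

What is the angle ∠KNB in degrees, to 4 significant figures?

40.99°

W is at the origin; WQ runs at 140.6° with length 12.6, so Q = (-9.736, 7.998). ∠WQD = 72.6° gives QD at 33.20° from the x-axis; with |QD| = 28.8, D = (14.36, 23.77). ∠QDB = 35.5° gives DB at -111.3° from the x-axis; with |DB| = 14.5, B = (9.095, 10.26). DB is perpendicular to BK, so BK runs at 158.7°; with |BK| = 20.0, K = (-9.539, 17.52). ∠BKN = 112.1° gives KN at 90.80° from the x-axis; with |KN| = 13.8, N = (-9.731, 31.32). Then cos ∠KNB = NK·NB / (|NK||NB|), giving 40.99°.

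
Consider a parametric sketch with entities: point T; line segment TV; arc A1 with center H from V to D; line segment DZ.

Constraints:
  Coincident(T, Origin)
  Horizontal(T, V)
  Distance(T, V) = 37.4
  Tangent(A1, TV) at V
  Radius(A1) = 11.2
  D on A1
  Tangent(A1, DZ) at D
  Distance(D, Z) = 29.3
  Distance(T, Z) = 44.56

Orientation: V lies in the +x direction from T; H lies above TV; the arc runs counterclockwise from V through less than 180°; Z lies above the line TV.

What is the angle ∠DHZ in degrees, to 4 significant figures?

69.08°

T is at the origin; T and V share the same y with |TV| = 37.4 and V on the +x side, so V = (37.40, 0.000). The tangent condition forces HV to be normal to TV, so H = V + (0, 11.2) = (37.40, 11.20). Since HD ⟂ DZ (tangency), |HZ| = √(11.2² + 29.3²) = 31.37 regardless of where D sits on A1. So Z lies on both circle(T, 44.56) and circle(H, 31.37); the above-TV intersection is Z = (22.20, 38.64). D is the foot of the tangent from Z: D = (44.61, 19.77).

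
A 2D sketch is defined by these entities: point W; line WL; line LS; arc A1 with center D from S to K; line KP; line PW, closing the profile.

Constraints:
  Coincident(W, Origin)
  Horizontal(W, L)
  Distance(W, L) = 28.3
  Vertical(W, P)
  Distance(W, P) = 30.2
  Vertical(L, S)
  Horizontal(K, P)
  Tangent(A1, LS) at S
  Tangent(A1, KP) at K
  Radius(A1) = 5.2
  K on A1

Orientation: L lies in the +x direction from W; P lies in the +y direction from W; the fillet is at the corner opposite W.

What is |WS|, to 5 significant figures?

37.761

W is at the origin; WL is horizontal with |WL| = 28.3 and L on the +x side, so L = (28.300, 0.0000). WP is vertical with |WP| = 30.2 and P on the +y side, so P = (0.0000, 30.200). The virtual corner opposite W is at (28.300, 30.200). A1 meets LS tangentially, so DS is at right angles to LS and tangency of A1 to KP means the radius DK is perpendicular to KP, with radius 5.2, so the center D sits 5.2 in from both sides at D = (23.100, 25.000). That places the tangent points at S = (28.300, 25.000) on LS and K = (23.100, 30.200) on KP. Then |WS| = |S − W| = 37.761.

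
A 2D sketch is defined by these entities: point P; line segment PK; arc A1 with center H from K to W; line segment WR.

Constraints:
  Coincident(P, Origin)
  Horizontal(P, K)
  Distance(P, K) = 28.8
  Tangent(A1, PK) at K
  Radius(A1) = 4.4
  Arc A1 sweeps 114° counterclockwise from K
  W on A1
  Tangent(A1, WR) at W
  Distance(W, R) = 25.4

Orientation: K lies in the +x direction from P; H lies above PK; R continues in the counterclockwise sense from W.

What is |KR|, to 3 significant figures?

30.1

On A1, K sits at bearing -90° from H; a 114° counterclockwise sweep puts W at bearing 24°, so W = H + 4.4·(cos 24°, sin 24°) = (32.8, 6.19). A1 meets WR tangentially, so HW is at right angles to WR, so WR runs along (−sin 24°, cos 24°); with |WR| = 25.4, R = (22.5, 29.4). Then |KR| = |R − K| = 30.1.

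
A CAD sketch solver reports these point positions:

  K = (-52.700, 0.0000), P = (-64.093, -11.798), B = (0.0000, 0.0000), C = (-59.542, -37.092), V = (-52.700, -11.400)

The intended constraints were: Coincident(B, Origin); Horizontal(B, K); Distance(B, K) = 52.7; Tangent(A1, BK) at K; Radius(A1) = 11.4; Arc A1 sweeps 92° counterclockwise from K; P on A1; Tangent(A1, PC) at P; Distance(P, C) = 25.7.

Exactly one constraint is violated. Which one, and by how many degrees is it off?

Tangent(A1, PC) at P — off by 8.20°.

B = (0.00, 0.00) ✓; B.y = 0.00, K.y = 0.00 ✓; |BK| = 52.70 ✓; ∠(VK, KB) = 90.00° ✓; |VK| = 11.40 ✓; bearing(V→P) − bearing(V→K) = 92.00° ✓; |VP| = 11.40 ✓; ∠(VP, PC) = 81.80° ✗; |PC| = 25.70 ✓.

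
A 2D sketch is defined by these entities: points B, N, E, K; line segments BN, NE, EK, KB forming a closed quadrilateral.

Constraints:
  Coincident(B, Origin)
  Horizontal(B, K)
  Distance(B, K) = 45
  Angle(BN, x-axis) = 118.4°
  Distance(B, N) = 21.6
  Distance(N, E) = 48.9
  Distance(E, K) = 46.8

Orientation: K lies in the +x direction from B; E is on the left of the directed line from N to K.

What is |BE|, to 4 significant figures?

54.61

Checks: |NE| = 48.90 ✓; |EK| = 46.80 ✓.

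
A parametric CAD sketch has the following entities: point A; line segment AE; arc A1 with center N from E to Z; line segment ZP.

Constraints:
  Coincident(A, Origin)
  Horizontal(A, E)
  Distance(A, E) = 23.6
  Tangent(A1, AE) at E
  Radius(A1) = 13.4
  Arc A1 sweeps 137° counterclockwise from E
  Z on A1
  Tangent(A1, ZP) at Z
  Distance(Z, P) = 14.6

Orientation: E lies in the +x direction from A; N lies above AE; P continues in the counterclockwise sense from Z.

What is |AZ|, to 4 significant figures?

40.13

A is at the origin; A and E share the same y with |AE| = 23.6 and E on the +x side, so E = (23.60, 0.000). Tangency of A1 to AE means the radius NE is perpendicular to AE, so N = E + (0, 13.4) = (23.60, 13.40). On A1, E sits at bearing -90° from N; a 137° counterclockwise sweep puts Z at bearing 47°, so Z = N + 13.4·(cos 47°, sin 47°) = (32.74, 23.20). Then |AZ| = |Z − A| = 40.13.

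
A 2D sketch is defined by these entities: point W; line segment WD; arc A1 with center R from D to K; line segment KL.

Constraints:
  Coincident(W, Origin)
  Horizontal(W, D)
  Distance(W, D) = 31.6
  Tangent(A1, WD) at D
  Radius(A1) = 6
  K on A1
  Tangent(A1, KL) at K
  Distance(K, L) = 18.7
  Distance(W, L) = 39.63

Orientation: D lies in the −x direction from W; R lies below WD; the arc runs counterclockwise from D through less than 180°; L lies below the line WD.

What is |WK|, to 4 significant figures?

38.07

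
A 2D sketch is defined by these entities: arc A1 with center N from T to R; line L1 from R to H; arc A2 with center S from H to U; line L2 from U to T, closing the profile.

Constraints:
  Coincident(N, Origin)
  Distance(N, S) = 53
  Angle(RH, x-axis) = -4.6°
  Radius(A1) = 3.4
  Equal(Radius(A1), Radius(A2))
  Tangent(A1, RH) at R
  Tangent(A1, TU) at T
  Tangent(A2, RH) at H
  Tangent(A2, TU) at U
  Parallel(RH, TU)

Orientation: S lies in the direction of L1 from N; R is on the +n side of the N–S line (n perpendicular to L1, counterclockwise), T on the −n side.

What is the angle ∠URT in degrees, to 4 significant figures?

82.69°

Tangency of A1 to both parallel lines with radius 3.4 puts R and T at N ± 3.4·n: R = (0.2727, 3.389), T = (-0.2727, -3.389). Equal radii place H and U the same way about S: H = S + 3.4·n = (53.10, -0.8615), U = S − 3.4·n = (52.56, -7.640). Then cos ∠URT = RU·RT / (|RU||RT|), giving 82.69°.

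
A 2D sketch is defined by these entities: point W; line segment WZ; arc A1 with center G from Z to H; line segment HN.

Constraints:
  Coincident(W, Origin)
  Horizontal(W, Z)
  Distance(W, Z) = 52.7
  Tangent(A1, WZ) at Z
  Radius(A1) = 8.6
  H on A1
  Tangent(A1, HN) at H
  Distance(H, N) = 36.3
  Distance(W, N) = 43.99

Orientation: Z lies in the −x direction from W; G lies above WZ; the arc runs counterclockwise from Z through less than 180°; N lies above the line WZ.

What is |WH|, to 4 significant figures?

45.54

Checks: W.y = 0.00, Z.y = 0.00 ✓; |GH| = 8.600 ✓; ∠(GH, HN) = 90.00° ✓; |HN| = 36.30 ✓; |WN| = 43.99 ✓.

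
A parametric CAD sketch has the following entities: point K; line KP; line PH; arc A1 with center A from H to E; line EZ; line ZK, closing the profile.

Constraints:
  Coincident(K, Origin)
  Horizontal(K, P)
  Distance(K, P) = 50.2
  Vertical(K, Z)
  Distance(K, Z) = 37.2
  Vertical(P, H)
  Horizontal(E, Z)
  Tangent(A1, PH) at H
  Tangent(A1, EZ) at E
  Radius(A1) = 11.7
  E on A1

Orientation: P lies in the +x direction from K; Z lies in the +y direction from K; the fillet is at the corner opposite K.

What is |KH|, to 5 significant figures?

56.305

K is at the origin; K and P share the same y with |KP| = 50.2 and P on the +x side, so P = (50.200, 0.0000). KZ is vertical with |KZ| = 37.2 and Z on the +y side, so Z = (0.0000, 37.200). The virtual corner opposite K is at (50.200, 37.200). A1 meets PH tangentially, so AH is at right angles to PH and tangency of A1 to EZ means the radius AE is perpendicular to EZ, with radius 11.7, so the center A sits 11.7 in from both sides at A = (38.500, 25.500). That places the tangent points at H = (50.200, 25.500) on PH and E = (38.500, 37.200) on EZ. Then |KH| = |H − K| = 56.305.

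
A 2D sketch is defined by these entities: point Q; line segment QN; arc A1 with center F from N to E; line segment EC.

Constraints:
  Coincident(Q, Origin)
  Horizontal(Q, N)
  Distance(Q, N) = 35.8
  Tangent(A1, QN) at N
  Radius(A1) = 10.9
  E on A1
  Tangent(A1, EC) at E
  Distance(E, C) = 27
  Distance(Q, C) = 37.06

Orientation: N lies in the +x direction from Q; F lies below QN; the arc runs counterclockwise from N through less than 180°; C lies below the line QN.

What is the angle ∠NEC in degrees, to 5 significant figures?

144.31°

Checks: Q = (0.00, 0.00) ✓; |FE| = 10.90 ✓; ∠(FE, EC) = 90.00° ✓; |EC| = 27.00 ✓; |QC| = 37.06 ✓.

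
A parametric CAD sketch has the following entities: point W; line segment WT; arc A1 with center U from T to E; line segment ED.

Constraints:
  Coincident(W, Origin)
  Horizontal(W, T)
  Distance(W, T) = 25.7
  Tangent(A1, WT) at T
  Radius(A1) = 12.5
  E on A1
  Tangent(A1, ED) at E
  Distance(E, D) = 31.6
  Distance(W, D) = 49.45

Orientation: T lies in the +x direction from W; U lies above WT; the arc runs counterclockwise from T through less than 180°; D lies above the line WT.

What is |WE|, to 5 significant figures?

41.005

W is at the origin; WT is horizontal with |WT| = 25.7 and T on the +x side, so T = (25.700, 0.0000). A1 meets WT tangentially, so UT is at right angles to WT, so U = T + (0, 12.5) = (25.700, 12.500). Since UE ⟂ ED (tangency), |UD| = √(12.5² + 31.6²) = 33.982 regardless of where E sits on A1. So D lies on both circle(W, 49.45) and circle(U, 33.982); the above-WT intersection is D = (18.739, 45.762). E is the foot of the tangent from D: E = (36.135, 19.381).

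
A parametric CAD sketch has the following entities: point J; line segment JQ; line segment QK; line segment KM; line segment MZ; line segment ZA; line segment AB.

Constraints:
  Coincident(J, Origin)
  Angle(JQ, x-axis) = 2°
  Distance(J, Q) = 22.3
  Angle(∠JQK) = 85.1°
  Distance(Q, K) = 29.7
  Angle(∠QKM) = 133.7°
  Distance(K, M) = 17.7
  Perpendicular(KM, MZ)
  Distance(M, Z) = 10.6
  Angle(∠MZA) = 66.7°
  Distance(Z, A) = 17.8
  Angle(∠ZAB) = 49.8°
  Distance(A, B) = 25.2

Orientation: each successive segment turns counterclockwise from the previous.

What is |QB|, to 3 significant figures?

53.1

J is at the origin; JQ runs at 2.0° with length 22.3, so Q = (22.3, 0.778). ∠JQK = 85.1° gives QK at 96.9° from the x-axis; with |QK| = 29.7, K = (18.7, 30.3). ∠QKM = 133.7° gives KM at 143° from the x-axis; with |KM| = 17.7, M = (4.55, 40.9). KM is perpendicular to MZ, so MZ runs at -127°; with |MZ| = 10.6, Z = (-1.80, 32.4). ∠MZA = 66.7° gives ZA at -13.5° from the x-axis; with |ZA| = 17.8, A = (15.5, 28.2). ∠ZAB = 49.8° gives AB at 117° from the x-axis; with |AB| = 25.2, B = (4.18, 50.7). Then |QB| = |B − Q| = 53.1.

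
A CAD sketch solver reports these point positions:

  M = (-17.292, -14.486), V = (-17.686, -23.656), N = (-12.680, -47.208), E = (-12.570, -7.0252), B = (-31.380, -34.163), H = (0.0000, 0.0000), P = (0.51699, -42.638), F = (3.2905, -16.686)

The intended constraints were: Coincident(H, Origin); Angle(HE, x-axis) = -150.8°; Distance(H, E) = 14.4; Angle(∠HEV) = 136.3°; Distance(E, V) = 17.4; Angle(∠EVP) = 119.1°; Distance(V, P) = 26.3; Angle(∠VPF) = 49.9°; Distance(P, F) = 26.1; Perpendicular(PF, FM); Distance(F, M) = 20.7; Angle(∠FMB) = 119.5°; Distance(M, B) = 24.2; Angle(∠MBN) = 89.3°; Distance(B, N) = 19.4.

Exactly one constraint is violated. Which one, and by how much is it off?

Distance(B, N) = 19.4 — off by 3.40.

H = (0.00, 0.00) ✓; HE at -150.8° ✓; |HE| = 14.40 ✓; ∠HEV = 136.3° ✓; |EV| = 17.40 ✓; ∠EVP = 119.1° ✓; |VP| = 26.30 ✓; ∠VPF = 49.90° ✓; |PF| = 26.10 ✓; ∠(PF, FM) = 90.00° ✓; |FM| = 20.70 ✓; ∠FMB = 119.5° ✓; |MB| = 24.20 ✓; ∠MBN = 89.30° ✓; |BN| = 22.80 ✗.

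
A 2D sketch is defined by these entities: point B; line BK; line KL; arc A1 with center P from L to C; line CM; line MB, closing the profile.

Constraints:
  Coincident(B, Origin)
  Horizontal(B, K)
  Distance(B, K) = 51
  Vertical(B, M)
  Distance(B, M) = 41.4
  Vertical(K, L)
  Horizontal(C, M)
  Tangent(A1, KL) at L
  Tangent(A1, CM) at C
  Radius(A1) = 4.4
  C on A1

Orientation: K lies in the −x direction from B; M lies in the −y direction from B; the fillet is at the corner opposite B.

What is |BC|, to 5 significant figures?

62.334

B is at the origin; BK is horizontal with |BK| = 51.0 and K on the −x side, so K = (-51.000, 0.0000). B and M share the same x with |BM| = 41.4 and M on the −y side, so M = (0.0000, -41.400). The virtual corner opposite B is at (-51.000, -41.400). Tangency of A1 to KL means the radius PL is perpendicular to KL and A1 meets CM tangentially, so PC is at right angles to CM, with radius 4.4, so the center P sits 4.4 in from both sides at P = (-46.600, -37.000). That places the tangent points at L = (-51.000, -37.000) on KL and C = (-46.600, -41.400) on CM. Then |BC| = |C − B| = 62.334.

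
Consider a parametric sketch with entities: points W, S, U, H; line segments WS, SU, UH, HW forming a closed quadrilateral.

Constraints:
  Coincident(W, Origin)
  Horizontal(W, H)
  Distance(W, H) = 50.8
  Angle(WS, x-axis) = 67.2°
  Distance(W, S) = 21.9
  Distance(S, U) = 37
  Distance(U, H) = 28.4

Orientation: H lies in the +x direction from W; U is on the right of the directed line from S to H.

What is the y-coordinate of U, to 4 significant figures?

-12.72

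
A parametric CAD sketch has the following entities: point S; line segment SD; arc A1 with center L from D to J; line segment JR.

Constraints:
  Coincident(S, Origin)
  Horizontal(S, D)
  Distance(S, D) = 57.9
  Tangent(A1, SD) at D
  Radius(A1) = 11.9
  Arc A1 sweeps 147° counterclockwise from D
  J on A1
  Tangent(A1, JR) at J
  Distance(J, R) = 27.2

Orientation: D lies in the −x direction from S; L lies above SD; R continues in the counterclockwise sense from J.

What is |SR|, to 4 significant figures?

82.80

On A1, D sits at bearing -90° from L; a 147° counterclockwise sweep puts J at bearing 57°, so J = L + 11.9·(cos 57°, sin 57°) = (-51.42, 21.88). The tangent condition forces LJ to be normal to JR, so JR runs along (−sin 57°, cos 57°); with |JR| = 27.2, R = (-74.23, 36.69). Then |SR| = |R − S| = 82.80.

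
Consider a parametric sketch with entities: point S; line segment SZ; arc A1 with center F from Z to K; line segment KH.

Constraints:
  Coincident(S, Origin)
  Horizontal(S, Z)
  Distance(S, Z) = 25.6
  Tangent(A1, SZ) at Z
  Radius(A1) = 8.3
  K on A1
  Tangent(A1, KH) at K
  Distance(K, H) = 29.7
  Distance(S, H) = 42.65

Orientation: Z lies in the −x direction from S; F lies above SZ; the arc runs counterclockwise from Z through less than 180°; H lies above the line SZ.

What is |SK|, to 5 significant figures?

19.363

Checks: S.y = 0.00, Z.y = 0.00 ✓; |FK| = 8.300 ✓; ∠(FK, KH) = 90.00° ✓; |KH| = 29.70 ✓; |SH| = 42.65 ✓.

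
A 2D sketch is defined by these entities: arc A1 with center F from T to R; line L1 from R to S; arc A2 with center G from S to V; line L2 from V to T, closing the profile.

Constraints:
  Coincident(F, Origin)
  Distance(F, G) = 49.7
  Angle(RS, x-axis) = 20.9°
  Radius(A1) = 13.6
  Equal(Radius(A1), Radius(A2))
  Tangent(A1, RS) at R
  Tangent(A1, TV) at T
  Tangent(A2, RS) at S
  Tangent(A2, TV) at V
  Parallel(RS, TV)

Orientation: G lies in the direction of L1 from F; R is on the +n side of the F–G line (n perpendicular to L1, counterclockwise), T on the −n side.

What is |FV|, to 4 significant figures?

51.53

The slot axis is L1's direction at 20.9°, so u = (cos 20.9°, sin 20.9°) = (0.9342, 0.3567) and n = (−sin 20.9°, cos 20.9°) = (-0.3567, 0.9342). F is at the origin and G lies 49.7 along u from F, so G = 49.7·u = (46.43, 17.73). Tangency of A1 to both parallel lines with radius 13.6 puts R and T at F ± 13.6·n: R = (-4.852, 12.71), T = (4.852, -12.71). Equal radii place S and V the same way about G: S = G + 13.6·n = (41.58, 30.44), V = G − 13.6·n = (51.28, 5.025). Then |FV| = |V − F| = 51.53.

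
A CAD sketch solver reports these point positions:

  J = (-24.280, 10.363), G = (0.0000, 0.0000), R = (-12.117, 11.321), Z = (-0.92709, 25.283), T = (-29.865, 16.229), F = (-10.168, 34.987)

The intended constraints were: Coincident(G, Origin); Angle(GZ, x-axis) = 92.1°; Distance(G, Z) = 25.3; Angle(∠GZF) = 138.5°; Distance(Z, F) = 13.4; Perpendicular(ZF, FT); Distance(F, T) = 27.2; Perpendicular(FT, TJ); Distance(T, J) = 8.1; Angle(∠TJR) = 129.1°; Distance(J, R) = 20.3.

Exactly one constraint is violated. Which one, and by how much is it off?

Distance(J, R) = 20.3 — off by 8.10.

G = (0.00, 0.00) ✓; GZ at 92.10° ✓; |GZ| = 25.30 ✓; ∠GZF = 138.5° ✓; |ZF| = 13.40 ✓; ∠(ZF, FT) = 90.00° ✓; |FT| = 27.20 ✓; ∠(FT, TJ) = 89.99° ✓; |TJ| = 8.100 ✓; ∠TJR = 129.1° ✓; |JR| = 12.20 ✗.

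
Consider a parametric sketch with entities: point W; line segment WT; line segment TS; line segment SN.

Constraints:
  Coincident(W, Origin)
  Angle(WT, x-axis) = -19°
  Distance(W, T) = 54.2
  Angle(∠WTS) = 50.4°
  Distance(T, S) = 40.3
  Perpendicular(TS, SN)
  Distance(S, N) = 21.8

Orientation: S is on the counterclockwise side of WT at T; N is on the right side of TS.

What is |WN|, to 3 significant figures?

63.8

W is at the origin; WT runs at -19.0° with length 54.2, so T = 54.2·(cos -19.0°, sin -19.0°) = (51.2, -17.6). ∠WTS = 50.4°, so TS runs at -19.0° + (180° − 50.4°) = 111° from the x-axis; with |TS| = 40.3, S = T + 40.3·(cos 111°, sin 111°) = (37.1, 20.1). TS is perpendicular to SN; with |SN| = 21.8 on the right of TS, N = S + 21.8·(0.936, 0.352) = (57.5, 27.7). Then |WN| = |N − W| = 63.8.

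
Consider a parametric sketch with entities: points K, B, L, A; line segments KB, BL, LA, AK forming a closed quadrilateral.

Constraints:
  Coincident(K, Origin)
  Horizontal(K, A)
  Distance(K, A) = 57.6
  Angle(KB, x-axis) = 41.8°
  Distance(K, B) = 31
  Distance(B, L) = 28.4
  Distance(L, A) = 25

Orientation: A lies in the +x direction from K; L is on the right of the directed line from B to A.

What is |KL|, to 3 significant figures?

33.8

Checks: |BL| = 28.40 ✓; |LA| = 25.00 ✓.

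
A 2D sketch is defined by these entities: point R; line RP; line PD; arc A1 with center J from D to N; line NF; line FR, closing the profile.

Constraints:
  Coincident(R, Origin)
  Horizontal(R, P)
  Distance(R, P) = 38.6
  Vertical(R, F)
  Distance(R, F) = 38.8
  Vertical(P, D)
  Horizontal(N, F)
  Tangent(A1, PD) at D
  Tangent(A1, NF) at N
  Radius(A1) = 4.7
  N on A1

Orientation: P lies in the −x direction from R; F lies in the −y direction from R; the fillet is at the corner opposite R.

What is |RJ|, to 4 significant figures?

48.08

R is at the origin; RP is horizontal with |RP| = 38.6 and P on the −x side, so P = (-38.60, 0.000). RF is vertical with |RF| = 38.8 and F on the −y side, so F = (0.000, -38.80). The virtual corner opposite R is at (-38.60, -38.80). Tangency of A1 to PD means the radius JD is perpendicular to PD and since A1 is tangent to NF there, JN ⟂ NF, with radius 4.7, so the center J sits 4.7 in from both sides at J = (-33.90, -34.10). Then |RJ| = |J − R| = 48.08.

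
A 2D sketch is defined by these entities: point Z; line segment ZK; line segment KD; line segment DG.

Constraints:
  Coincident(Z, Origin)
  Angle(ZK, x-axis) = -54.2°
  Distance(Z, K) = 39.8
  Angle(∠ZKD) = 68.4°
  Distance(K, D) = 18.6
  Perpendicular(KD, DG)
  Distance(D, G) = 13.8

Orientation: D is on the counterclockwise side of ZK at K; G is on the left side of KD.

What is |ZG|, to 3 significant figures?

23.5

Z is at the origin; ZK runs at -54.2° with length 39.8, so K = 39.8·(cos -54.2°, sin -54.2°) = (23.3, -32.3). ∠ZKD = 68.4°, so KD runs at -54.2° + (180° − 68.4°) = 57.4° from the x-axis; with |KD| = 18.6, D = K + 18.6·(cos 57.4°, sin 57.4°) = (33.3, -16.6). KD ⟂ DG; with |DG| = 13.8 on the left of KD, G = D + 13.8·(-0.842, 0.539) = (21.7, -9.18). Then |ZG| = |G − Z| = 23.5.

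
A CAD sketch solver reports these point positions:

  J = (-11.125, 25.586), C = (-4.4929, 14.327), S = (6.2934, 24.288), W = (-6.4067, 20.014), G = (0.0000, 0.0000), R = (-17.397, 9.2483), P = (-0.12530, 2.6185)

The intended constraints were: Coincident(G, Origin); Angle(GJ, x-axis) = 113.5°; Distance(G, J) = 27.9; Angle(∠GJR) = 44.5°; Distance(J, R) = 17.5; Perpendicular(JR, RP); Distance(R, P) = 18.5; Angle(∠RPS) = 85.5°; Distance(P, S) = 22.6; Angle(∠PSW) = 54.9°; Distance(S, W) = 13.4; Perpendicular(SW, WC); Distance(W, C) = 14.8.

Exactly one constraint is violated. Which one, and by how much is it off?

Distance(W, C) = 14.8 — off by 8.80.

G = (0.00, 0.00) ✓; GJ at 113.5° ✓; |GJ| = 27.90 ✓; ∠GJR = 44.50° ✓; |JR| = 17.50 ✓; ∠(JR, RP) = 90.00° ✓; |RP| = 18.50 ✓; ∠RPS = 85.50° ✓; |PS| = 22.60 ✓; ∠PSW = 54.90° ✓; |SW| = 13.40 ✓; ∠(SW, WC) = 90.00° ✓; |WC| = 6.000 ✗.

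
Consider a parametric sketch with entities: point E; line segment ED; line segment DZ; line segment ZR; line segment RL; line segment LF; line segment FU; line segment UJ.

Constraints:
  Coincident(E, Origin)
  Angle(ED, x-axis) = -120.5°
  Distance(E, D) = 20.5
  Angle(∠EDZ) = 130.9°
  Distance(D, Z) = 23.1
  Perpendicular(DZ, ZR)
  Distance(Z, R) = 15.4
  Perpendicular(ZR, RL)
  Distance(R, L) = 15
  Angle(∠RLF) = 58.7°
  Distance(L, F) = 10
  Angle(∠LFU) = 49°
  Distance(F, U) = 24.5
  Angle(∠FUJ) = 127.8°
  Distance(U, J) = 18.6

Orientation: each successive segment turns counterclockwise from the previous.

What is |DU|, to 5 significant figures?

36.635

E is at the origin; ED runs at -120.5° with length 20.5, so D = (-10.405, -17.663). ∠EDZ = 130.9° gives DZ at -71.400° from the x-axis; with |DZ| = 23.1, Z = (-3.0366, -39.557). The perpendicularity gives ZR at right angles to DZ, so ZR runs at 18.600°; with |ZR| = 15.4, R = (11.559, -34.645). ZR ⟂ RL, so RL runs at 108.60°; with |RL| = 15.0, L = (6.7747, -20.428). ∠RLF = 58.7° gives LF at -130.10° from the x-axis; with |LF| = 10.0, F = (0.33343, -28.078). ∠LFU = 49.0° gives FU at 0.90000° from the x-axis; with |FU| = 24.5, U = (24.830, -27.693). Then |DU| = |U − D| = 36.635.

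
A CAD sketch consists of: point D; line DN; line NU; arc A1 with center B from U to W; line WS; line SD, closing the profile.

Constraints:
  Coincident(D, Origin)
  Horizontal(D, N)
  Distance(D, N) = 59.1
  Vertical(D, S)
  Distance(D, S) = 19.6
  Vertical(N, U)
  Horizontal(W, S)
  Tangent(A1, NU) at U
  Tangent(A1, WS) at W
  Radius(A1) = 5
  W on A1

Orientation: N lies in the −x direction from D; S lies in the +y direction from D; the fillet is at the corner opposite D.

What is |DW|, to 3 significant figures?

57.5

D is at the origin; DN is horizontal with |DN| = 59.1 and N on the −x side, so N = (-59.1, 0.00). D and S share the same x with |DS| = 19.6 and S on the +y side, so S = (0.00, 19.6). The virtual corner opposite D is at (-59.1, 19.6). The tangent condition forces BU to be normal to NU and the tangent condition forces BW to be normal to WS, with radius 5.0, so the center B sits 5.0 in from both sides at B = (-54.1, 14.6). That places the tangent points at U = (-59.1, 14.6) on NU and W = (-54.1, 19.6) on WS. Then |DW| = |W − D| = 57.5.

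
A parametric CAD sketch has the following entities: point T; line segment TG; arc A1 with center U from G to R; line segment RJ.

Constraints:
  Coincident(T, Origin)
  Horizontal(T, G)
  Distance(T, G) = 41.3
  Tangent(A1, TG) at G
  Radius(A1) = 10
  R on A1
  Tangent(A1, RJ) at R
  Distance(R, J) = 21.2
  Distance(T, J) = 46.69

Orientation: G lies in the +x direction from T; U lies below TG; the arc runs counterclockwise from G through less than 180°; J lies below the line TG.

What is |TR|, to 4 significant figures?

33.29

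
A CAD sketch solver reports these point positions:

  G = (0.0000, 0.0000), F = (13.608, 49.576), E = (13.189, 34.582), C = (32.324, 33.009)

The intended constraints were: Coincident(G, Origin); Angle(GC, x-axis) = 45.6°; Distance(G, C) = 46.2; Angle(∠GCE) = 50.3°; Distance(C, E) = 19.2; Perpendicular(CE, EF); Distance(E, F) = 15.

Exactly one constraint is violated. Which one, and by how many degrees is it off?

Perpendicular(CE, EF) — off by 3.10°.

G = (0.00, 0.00) ✓; GC at 45.60° ✓; |GC| = 46.20 ✓; ∠GCE = 50.30° ✓; |CE| = 19.20 ✓; ∠(CE, EF) = 86.90° ✗; |EF| = 15.00 ✓.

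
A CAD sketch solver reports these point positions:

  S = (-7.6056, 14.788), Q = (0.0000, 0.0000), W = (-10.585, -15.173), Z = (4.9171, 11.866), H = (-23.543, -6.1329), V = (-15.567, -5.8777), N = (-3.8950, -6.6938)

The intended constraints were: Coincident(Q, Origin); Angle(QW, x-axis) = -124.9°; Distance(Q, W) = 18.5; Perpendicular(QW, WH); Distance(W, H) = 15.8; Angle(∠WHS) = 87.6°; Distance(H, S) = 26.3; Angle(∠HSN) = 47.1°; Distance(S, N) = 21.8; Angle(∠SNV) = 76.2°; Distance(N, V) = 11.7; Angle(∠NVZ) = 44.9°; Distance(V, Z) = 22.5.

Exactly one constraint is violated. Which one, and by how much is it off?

Distance(V, Z) = 22.5 — off by 4.60.

Q = (0.00, 0.00) ✓; QW at -124.9° ✓; |QW| = 18.50 ✓; ∠(QW, WH) = 90.00° ✓; |WH| = 15.80 ✓; ∠WHS = 87.60° ✓; |HS| = 26.30 ✓; ∠HSN = 47.10° ✓; |SN| = 21.80 ✓; ∠SNV = 76.20° ✓; |NV| = 11.70 ✓; ∠NVZ = 44.90° ✓; |VZ| = 27.10 ✗.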